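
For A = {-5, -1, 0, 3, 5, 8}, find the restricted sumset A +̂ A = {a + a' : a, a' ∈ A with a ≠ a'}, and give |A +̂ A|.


Restricted sumset: A +̂ A = {a + a' : a ∈ A, a' ∈ A, a ≠ a'}.
Equivalently, take A + A and drop any sum 2a that is achievable ONLY as a + a for a ∈ A (i.e. sums representable only with equal summands).
Enumerate pairs (a, a') with a < a' (symmetric, so each unordered pair gives one sum; this covers all a ≠ a'):
  -5 + -1 = -6
  -5 + 0 = -5
  -5 + 3 = -2
  -5 + 5 = 0
  -5 + 8 = 3
  -1 + 0 = -1
  -1 + 3 = 2
  -1 + 5 = 4
  -1 + 8 = 7
  0 + 3 = 3
  0 + 5 = 5
  0 + 8 = 8
  3 + 5 = 8
  3 + 8 = 11
  5 + 8 = 13
Collected distinct sums: {-6, -5, -2, -1, 0, 2, 3, 4, 5, 7, 8, 11, 13}
|A +̂ A| = 13
(Reference bound: |A +̂ A| ≥ 2|A| - 3 for |A| ≥ 2, with |A| = 6 giving ≥ 9.)

|A +̂ A| = 13


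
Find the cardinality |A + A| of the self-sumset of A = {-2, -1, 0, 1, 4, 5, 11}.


A + A = {a + a' : a, a' ∈ A}; |A| = 7.
General bounds: 2|A| - 1 ≤ |A + A| ≤ |A|(|A|+1)/2, i.e. 13 ≤ |A + A| ≤ 28.
Lower bound 2|A|-1 is attained iff A is an arithmetic progression.
Enumerate sums a + a' for a ≤ a' (symmetric, so this suffices):
a = -2: -2+-2=-4, -2+-1=-3, -2+0=-2, -2+1=-1, -2+4=2, -2+5=3, -2+11=9
a = -1: -1+-1=-2, -1+0=-1, -1+1=0, -1+4=3, -1+5=4, -1+11=10
a = 0: 0+0=0, 0+1=1, 0+4=4, 0+5=5, 0+11=11
a = 1: 1+1=2, 1+4=5, 1+5=6, 1+11=12
a = 4: 4+4=8, 4+5=9, 4+11=15
a = 5: 5+5=10, 5+11=16
a = 11: 11+11=22
Distinct sums: {-4, -3, -2, -1, 0, 1, 2, 3, 4, 5, 6, 8, 9, 10, 11, 12, 15, 16, 22}
|A + A| = 19

|A + A| = 19


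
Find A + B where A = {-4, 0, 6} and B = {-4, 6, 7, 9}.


A + B = {a + b : a ∈ A, b ∈ B}.
Enumerate all |A|·|B| = 3·4 = 12 pairs (a, b) and collect distinct sums.
a = -4: -4+-4=-8, -4+6=2, -4+7=3, -4+9=5
a = 0: 0+-4=-4, 0+6=6, 0+7=7, 0+9=9
a = 6: 6+-4=2, 6+6=12, 6+7=13, 6+9=15
Collecting distinct sums: A + B = {-8, -4, 2, 3, 5, 6, 7, 9, 12, 13, 15}
|A + B| = 11

A + B = {-8, -4, 2, 3, 5, 6, 7, 9, 12, 13, 15}


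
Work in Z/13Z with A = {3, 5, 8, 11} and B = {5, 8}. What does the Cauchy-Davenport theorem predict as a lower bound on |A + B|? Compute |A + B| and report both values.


Cauchy-Davenport: |A + B| ≥ min(p, |A| + |B| - 1) for A, B nonempty in Z/pZ.
|A| = 4, |B| = 2, p = 13.
CD lower bound = min(13, 4 + 2 - 1) = min(13, 5) = 5.
Compute A + B mod 13 directly:
a = 3: 3+5=8, 3+8=11
a = 5: 5+5=10, 5+8=0
a = 8: 8+5=0, 8+8=3
a = 11: 11+5=3, 11+8=6
A + B = {0, 3, 6, 8, 10, 11}, so |A + B| = 6.
Verify: 6 ≥ 5? Yes ✓.

CD lower bound = 5, actual |A + B| = 6.


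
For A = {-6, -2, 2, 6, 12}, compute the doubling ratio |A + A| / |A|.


|A| = 5.
Compute A + A by enumerating all 25 pairs.
A + A = {-12, -8, -4, 0, 4, 6, 8, 10, 12, 14, 18, 24}, so |A + A| = 12.
K = |A + A| / |A| = 12/5 (already in lowest terms) ≈ 2.4000.
Reference: AP of size 5 gives K = 9/5 ≈ 1.8000; a fully generic set of size 5 gives K ≈ 3.0000.

|A| = 5, |A + A| = 12, K = 12/5.


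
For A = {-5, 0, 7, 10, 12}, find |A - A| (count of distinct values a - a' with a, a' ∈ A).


A - A = {a - a' : a, a' ∈ A}; |A| = 5.
Bounds: 2|A|-1 ≤ |A - A| ≤ |A|² - |A| + 1, i.e. 9 ≤ |A - A| ≤ 21.
Note: 0 ∈ A - A always (from a - a). The set is symmetric: if d ∈ A - A then -d ∈ A - A.
Enumerate nonzero differences d = a - a' with a > a' (then include -d):
Positive differences: {2, 3, 5, 7, 10, 12, 15, 17}
Full difference set: {0} ∪ (positive diffs) ∪ (negative diffs).
|A - A| = 1 + 2·8 = 17 (matches direct enumeration: 17).

|A - A| = 17


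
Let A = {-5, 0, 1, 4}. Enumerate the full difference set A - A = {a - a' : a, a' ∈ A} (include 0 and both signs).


A - A = {a - a' : a, a' ∈ A}.
Compute a - a' for each ordered pair (a, a'):
a = -5: -5--5=0, -5-0=-5, -5-1=-6, -5-4=-9
a = 0: 0--5=5, 0-0=0, 0-1=-1, 0-4=-4
a = 1: 1--5=6, 1-0=1, 1-1=0, 1-4=-3
a = 4: 4--5=9, 4-0=4, 4-1=3, 4-4=0
Collecting distinct values (and noting 0 appears from a-a):
A - A = {-9, -6, -5, -4, -3, -1, 0, 1, 3, 4, 5, 6, 9}
|A - A| = 13

A - A = {-9, -6, -5, -4, -3, -1, 0, 1, 3, 4, 5, 6, 9}


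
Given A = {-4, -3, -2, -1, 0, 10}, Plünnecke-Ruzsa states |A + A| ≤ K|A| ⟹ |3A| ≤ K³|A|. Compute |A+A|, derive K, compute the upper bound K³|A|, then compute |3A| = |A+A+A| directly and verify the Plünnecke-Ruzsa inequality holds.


|A| = 6.
Step 1: Compute A + A by enumerating all 36 pairs.
A + A = {-8, -7, -6, -5, -4, -3, -2, -1, 0, 6, 7, 8, 9, 10, 20}, so |A + A| = 15.
Step 2: Doubling constant K = |A + A|/|A| = 15/6 = 15/6 ≈ 2.5000.
Step 3: Plünnecke-Ruzsa gives |3A| ≤ K³·|A| = (2.5000)³ · 6 ≈ 93.7500.
Step 4: Compute 3A = A + A + A directly by enumerating all triples (a,b,c) ∈ A³; |3A| = 28.
Step 5: Check 28 ≤ 93.7500? Yes ✓.

K = 15/6, Plünnecke-Ruzsa bound K³|A| ≈ 93.7500, |3A| = 28, inequality holds.


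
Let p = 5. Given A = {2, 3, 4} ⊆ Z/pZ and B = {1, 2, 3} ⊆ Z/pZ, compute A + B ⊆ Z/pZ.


Work in Z/5Z: reduce every sum a + b modulo 5.
Enumerate all 9 pairs:
a = 2: 2+1=3, 2+2=4, 2+3=0
a = 3: 3+1=4, 3+2=0, 3+3=1
a = 4: 4+1=0, 4+2=1, 4+3=2
Distinct residues collected: {0, 1, 2, 3, 4}
|A + B| = 5 (out of 5 total residues).

A + B = {0, 1, 2, 3, 4}


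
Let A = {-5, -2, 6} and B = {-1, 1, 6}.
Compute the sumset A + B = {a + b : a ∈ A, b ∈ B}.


A + B = {a + b : a ∈ A, b ∈ B}.
Enumerate all |A|·|B| = 3·3 = 9 pairs (a, b) and collect distinct sums.
a = -5: -5+-1=-6, -5+1=-4, -5+6=1
a = -2: -2+-1=-3, -2+1=-1, -2+6=4
a = 6: 6+-1=5, 6+1=7, 6+6=12
Collecting distinct sums: A + B = {-6, -4, -3, -1, 1, 4, 5, 7, 12}
|A + B| = 9

A + B = {-6, -4, -3, -1, 1, 4, 5, 7, 12}


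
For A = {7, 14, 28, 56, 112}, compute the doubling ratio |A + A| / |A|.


|A| = 5.
Compute A + A by enumerating all 25 pairs.
A + A = {14, 21, 28, 35, 42, 56, 63, 70, 84, 112, 119, 126, 140, 168, 224}, so |A + A| = 15.
K = |A + A| / |A| = 15/5 = 3/1 ≈ 3.0000.
Reference: AP of size 5 gives K = 9/5 ≈ 1.8000; a fully generic set of size 5 gives K ≈ 3.0000.

|A| = 5, |A + A| = 15, K = 15/5 = 3/1.


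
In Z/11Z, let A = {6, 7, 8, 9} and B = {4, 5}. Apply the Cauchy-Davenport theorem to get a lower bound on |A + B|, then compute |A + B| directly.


Cauchy-Davenport: |A + B| ≥ min(p, |A| + |B| - 1) for A, B nonempty in Z/pZ.
|A| = 4, |B| = 2, p = 11.
CD lower bound = min(11, 4 + 2 - 1) = min(11, 5) = 5.
Compute A + B mod 11 directly:
a = 6: 6+4=10, 6+5=0
a = 7: 7+4=0, 7+5=1
a = 8: 8+4=1, 8+5=2
a = 9: 9+4=2, 9+5=3
A + B = {0, 1, 2, 3, 10}, so |A + B| = 5.
Verify: 5 ≥ 5? Yes ✓.

CD lower bound = 5, actual |A + B| = 5.


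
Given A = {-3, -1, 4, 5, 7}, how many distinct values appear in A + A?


A + A = {a + a' : a, a' ∈ A}; |A| = 5.
General bounds: 2|A| - 1 ≤ |A + A| ≤ |A|(|A|+1)/2, i.e. 9 ≤ |A + A| ≤ 15.
Lower bound 2|A|-1 is attained iff A is an arithmetic progression.
Enumerate sums a + a' for a ≤ a' (symmetric, so this suffices):
a = -3: -3+-3=-6, -3+-1=-4, -3+4=1, -3+5=2, -3+7=4
a = -1: -1+-1=-2, -1+4=3, -1+5=4, -1+7=6
a = 4: 4+4=8, 4+5=9, 4+7=11
a = 5: 5+5=10, 5+7=12
a = 7: 7+7=14
Distinct sums: {-6, -4, -2, 1, 2, 3, 4, 6, 8, 9, 10, 11, 12, 14}
|A + A| = 14

|A + A| = 14


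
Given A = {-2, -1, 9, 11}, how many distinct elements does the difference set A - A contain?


A - A = {a - a' : a, a' ∈ A}; |A| = 4.
Bounds: 2|A|-1 ≤ |A - A| ≤ |A|² - |A| + 1, i.e. 7 ≤ |A - A| ≤ 13.
Note: 0 ∈ A - A always (from a - a). The set is symmetric: if d ∈ A - A then -d ∈ A - A.
Enumerate nonzero differences d = a - a' with a > a' (then include -d):
Positive differences: {1, 2, 10, 11, 12, 13}
Full difference set: {0} ∪ (positive diffs) ∪ (negative diffs).
|A - A| = 1 + 2·6 = 13 (matches direct enumeration: 13).

|A - A| = 13


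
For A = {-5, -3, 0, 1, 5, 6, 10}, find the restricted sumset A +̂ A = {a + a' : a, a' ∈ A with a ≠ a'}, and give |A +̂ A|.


Restricted sumset: A +̂ A = {a + a' : a ∈ A, a' ∈ A, a ≠ a'}.
Equivalently, take A + A and drop any sum 2a that is achievable ONLY as a + a for a ∈ A (i.e. sums representable only with equal summands).
Enumerate pairs (a, a') with a < a' (symmetric, so each unordered pair gives one sum; this covers all a ≠ a'):
  -5 + -3 = -8
  -5 + 0 = -5
  -5 + 1 = -4
  -5 + 5 = 0
  -5 + 6 = 1
  -5 + 10 = 5
  -3 + 0 = -3
  -3 + 1 = -2
  -3 + 5 = 2
  -3 + 6 = 3
  -3 + 10 = 7
  0 + 1 = 1
  0 + 5 = 5
  0 + 6 = 6
  0 + 10 = 10
  1 + 5 = 6
  1 + 6 = 7
  1 + 10 = 11
  5 + 6 = 11
  5 + 10 = 15
  6 + 10 = 16
Collected distinct sums: {-8, -5, -4, -3, -2, 0, 1, 2, 3, 5, 6, 7, 10, 11, 15, 16}
|A +̂ A| = 16
(Reference bound: |A +̂ A| ≥ 2|A| - 3 for |A| ≥ 2, with |A| = 7 giving ≥ 11.)

|A +̂ A| = 16


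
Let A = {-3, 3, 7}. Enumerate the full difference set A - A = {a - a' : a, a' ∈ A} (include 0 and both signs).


A - A = {a - a' : a, a' ∈ A}.
Compute a - a' for each ordered pair (a, a'):
a = -3: -3--3=0, -3-3=-6, -3-7=-10
a = 3: 3--3=6, 3-3=0, 3-7=-4
a = 7: 7--3=10, 7-3=4, 7-7=0
Collecting distinct values (and noting 0 appears from a-a):
A - A = {-10, -6, -4, 0, 4, 6, 10}
|A - A| = 7

A - A = {-10, -6, -4, 0, 4, 6, 10}


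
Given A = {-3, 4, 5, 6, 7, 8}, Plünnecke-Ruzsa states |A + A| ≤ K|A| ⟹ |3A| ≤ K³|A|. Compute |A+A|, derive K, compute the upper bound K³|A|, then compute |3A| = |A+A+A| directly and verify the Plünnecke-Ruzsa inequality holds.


|A| = 6.
Step 1: Compute A + A by enumerating all 36 pairs.
A + A = {-6, 1, 2, 3, 4, 5, 8, 9, 10, 11, 12, 13, 14, 15, 16}, so |A + A| = 15.
Step 2: Doubling constant K = |A + A|/|A| = 15/6 = 15/6 ≈ 2.5000.
Step 3: Plünnecke-Ruzsa gives |3A| ≤ K³·|A| = (2.5000)³ · 6 ≈ 93.7500.
Step 4: Compute 3A = A + A + A directly by enumerating all triples (a,b,c) ∈ A³; |3A| = 26.
Step 5: Check 26 ≤ 93.7500? Yes ✓.

K = 15/6, Plünnecke-Ruzsa bound K³|A| ≈ 93.7500, |3A| = 26, inequality holds.


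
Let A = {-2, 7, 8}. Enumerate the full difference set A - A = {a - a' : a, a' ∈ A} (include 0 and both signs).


A - A = {a - a' : a, a' ∈ A}.
Compute a - a' for each ordered pair (a, a'):
a = -2: -2--2=0, -2-7=-9, -2-8=-10
a = 7: 7--2=9, 7-7=0, 7-8=-1
a = 8: 8--2=10, 8-7=1, 8-8=0
Collecting distinct values (and noting 0 appears from a-a):
A - A = {-10, -9, -1, 0, 1, 9, 10}
|A - A| = 7

A - A = {-10, -9, -1, 0, 1, 9, 10}


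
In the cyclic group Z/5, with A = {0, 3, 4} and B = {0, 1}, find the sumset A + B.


Work in Z/5Z: reduce every sum a + b modulo 5.
Enumerate all 6 pairs:
a = 0: 0+0=0, 0+1=1
a = 3: 3+0=3, 3+1=4
a = 4: 4+0=4, 4+1=0
Distinct residues collected: {0, 1, 3, 4}
|A + B| = 4 (out of 5 total residues).

A + B = {0, 1, 3, 4}


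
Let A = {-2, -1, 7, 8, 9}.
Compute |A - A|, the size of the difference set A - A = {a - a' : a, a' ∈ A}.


A - A = {a - a' : a, a' ∈ A}; |A| = 5.
Bounds: 2|A|-1 ≤ |A - A| ≤ |A|² - |A| + 1, i.e. 9 ≤ |A - A| ≤ 21.
Note: 0 ∈ A - A always (from a - a). The set is symmetric: if d ∈ A - A then -d ∈ A - A.
Enumerate nonzero differences d = a - a' with a > a' (then include -d):
Positive differences: {1, 2, 8, 9, 10, 11}
Full difference set: {0} ∪ (positive diffs) ∪ (negative diffs).
|A - A| = 1 + 2·6 = 13 (matches direct enumeration: 13).

|A - A| = 13


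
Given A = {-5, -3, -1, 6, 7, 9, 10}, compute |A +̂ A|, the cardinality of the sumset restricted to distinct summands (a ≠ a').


Restricted sumset: A +̂ A = {a + a' : a ∈ A, a' ∈ A, a ≠ a'}.
Equivalently, take A + A and drop any sum 2a that is achievable ONLY as a + a for a ∈ A (i.e. sums representable only with equal summands).
Enumerate pairs (a, a') with a < a' (symmetric, so each unordered pair gives one sum; this covers all a ≠ a'):
  -5 + -3 = -8
  -5 + -1 = -6
  -5 + 6 = 1
  -5 + 7 = 2
  -5 + 9 = 4
  -5 + 10 = 5
  -3 + -1 = -4
  -3 + 6 = 3
  -3 + 7 = 4
  -3 + 9 = 6
  -3 + 10 = 7
  -1 + 6 = 5
  -1 + 7 = 6
  -1 + 9 = 8
  -1 + 10 = 9
  6 + 7 = 13
  6 + 9 = 15
  6 + 10 = 16
  7 + 9 = 16
  7 + 10 = 17
  9 + 10 = 19
Collected distinct sums: {-8, -6, -4, 1, 2, 3, 4, 5, 6, 7, 8, 9, 13, 15, 16, 17, 19}
|A +̂ A| = 17
(Reference bound: |A +̂ A| ≥ 2|A| - 3 for |A| ≥ 2, with |A| = 7 giving ≥ 11.)

|A +̂ A| = 17


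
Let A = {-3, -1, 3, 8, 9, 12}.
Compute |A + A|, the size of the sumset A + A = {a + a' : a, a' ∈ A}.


A + A = {a + a' : a, a' ∈ A}; |A| = 6.
General bounds: 2|A| - 1 ≤ |A + A| ≤ |A|(|A|+1)/2, i.e. 11 ≤ |A + A| ≤ 21.
Lower bound 2|A|-1 is attained iff A is an arithmetic progression.
Enumerate sums a + a' for a ≤ a' (symmetric, so this suffices):
a = -3: -3+-3=-6, -3+-1=-4, -3+3=0, -3+8=5, -3+9=6, -3+12=9
a = -1: -1+-1=-2, -1+3=2, -1+8=7, -1+9=8, -1+12=11
a = 3: 3+3=6, 3+8=11, 3+9=12, 3+12=15
a = 8: 8+8=16, 8+9=17, 8+12=20
a = 9: 9+9=18, 9+12=21
a = 12: 12+12=24
Distinct sums: {-6, -4, -2, 0, 2, 5, 6, 7, 8, 9, 11, 12, 15, 16, 17, 18, 20, 21, 24}
|A + A| = 19

|A + A| = 19


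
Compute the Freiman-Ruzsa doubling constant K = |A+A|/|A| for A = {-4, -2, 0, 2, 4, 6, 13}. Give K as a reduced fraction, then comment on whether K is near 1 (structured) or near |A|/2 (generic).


|A| = 7.
Compute A + A by enumerating all 49 pairs.
A + A = {-8, -6, -4, -2, 0, 2, 4, 6, 8, 9, 10, 11, 12, 13, 15, 17, 19, 26}, so |A + A| = 18.
K = |A + A| / |A| = 18/7 (already in lowest terms) ≈ 2.5714.
Reference: AP of size 7 gives K = 13/7 ≈ 1.8571; a fully generic set of size 7 gives K ≈ 4.0000.

|A| = 7, |A + A| = 18, K = 18/7.


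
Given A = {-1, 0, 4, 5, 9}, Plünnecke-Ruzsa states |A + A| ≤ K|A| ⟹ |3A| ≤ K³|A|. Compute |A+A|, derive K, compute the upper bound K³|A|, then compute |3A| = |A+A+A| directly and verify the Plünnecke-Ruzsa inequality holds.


|A| = 5.
Step 1: Compute A + A by enumerating all 25 pairs.
A + A = {-2, -1, 0, 3, 4, 5, 8, 9, 10, 13, 14, 18}, so |A + A| = 12.
Step 2: Doubling constant K = |A + A|/|A| = 12/5 = 12/5 ≈ 2.4000.
Step 3: Plünnecke-Ruzsa gives |3A| ≤ K³·|A| = (2.4000)³ · 5 ≈ 69.1200.
Step 4: Compute 3A = A + A + A directly by enumerating all triples (a,b,c) ∈ A³; |3A| = 22.
Step 5: Check 22 ≤ 69.1200? Yes ✓.

K = 12/5, Plünnecke-Ruzsa bound K³|A| ≈ 69.1200, |3A| = 22, inequality holds.


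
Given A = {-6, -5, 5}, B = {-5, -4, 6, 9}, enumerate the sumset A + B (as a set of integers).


A + B = {a + b : a ∈ A, b ∈ B}.
Enumerate all |A|·|B| = 3·4 = 12 pairs (a, b) and collect distinct sums.
a = -6: -6+-5=-11, -6+-4=-10, -6+6=0, -6+9=3
a = -5: -5+-5=-10, -5+-4=-9, -5+6=1, -5+9=4
a = 5: 5+-5=0, 5+-4=1, 5+6=11, 5+9=14
Collecting distinct sums: A + B = {-11, -10, -9, 0, 1, 3, 4, 11, 14}
|A + B| = 9

A + B = {-11, -10, -9, 0, 1, 3, 4, 11, 14}


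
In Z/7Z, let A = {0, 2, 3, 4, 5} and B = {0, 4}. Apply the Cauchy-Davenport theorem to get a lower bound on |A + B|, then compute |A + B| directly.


Cauchy-Davenport: |A + B| ≥ min(p, |A| + |B| - 1) for A, B nonempty in Z/pZ.
|A| = 5, |B| = 2, p = 7.
CD lower bound = min(7, 5 + 2 - 1) = min(7, 6) = 6.
Compute A + B mod 7 directly:
a = 0: 0+0=0, 0+4=4
a = 2: 2+0=2, 2+4=6
a = 3: 3+0=3, 3+4=0
a = 4: 4+0=4, 4+4=1
a = 5: 5+0=5, 5+4=2
A + B = {0, 1, 2, 3, 4, 5, 6}, so |A + B| = 7.
Verify: 7 ≥ 6? Yes ✓.

CD lower bound = 6, actual |A + B| = 7.


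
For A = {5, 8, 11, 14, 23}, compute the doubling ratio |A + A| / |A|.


|A| = 5.
Compute A + A by enumerating all 25 pairs.
A + A = {10, 13, 16, 19, 22, 25, 28, 31, 34, 37, 46}, so |A + A| = 11.
K = |A + A| / |A| = 11/5 (already in lowest terms) ≈ 2.2000.
Reference: AP of size 5 gives K = 9/5 ≈ 1.8000; a fully generic set of size 5 gives K ≈ 3.0000.

|A| = 5, |A + A| = 11, K = 11/5.


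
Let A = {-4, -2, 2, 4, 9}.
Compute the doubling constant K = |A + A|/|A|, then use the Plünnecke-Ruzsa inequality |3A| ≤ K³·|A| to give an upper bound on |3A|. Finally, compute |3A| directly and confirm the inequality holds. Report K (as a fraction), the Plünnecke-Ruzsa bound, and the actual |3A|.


|A| = 5.
Step 1: Compute A + A by enumerating all 25 pairs.
A + A = {-8, -6, -4, -2, 0, 2, 4, 5, 6, 7, 8, 11, 13, 18}, so |A + A| = 14.
Step 2: Doubling constant K = |A + A|/|A| = 14/5 = 14/5 ≈ 2.8000.
Step 3: Plünnecke-Ruzsa gives |3A| ≤ K³·|A| = (2.8000)³ · 5 ≈ 109.7600.
Step 4: Compute 3A = A + A + A directly by enumerating all triples (a,b,c) ∈ A³; |3A| = 27.
Step 5: Check 27 ≤ 109.7600? Yes ✓.

K = 14/5, Plünnecke-Ruzsa bound K³|A| ≈ 109.7600, |3A| = 27, inequality holds.


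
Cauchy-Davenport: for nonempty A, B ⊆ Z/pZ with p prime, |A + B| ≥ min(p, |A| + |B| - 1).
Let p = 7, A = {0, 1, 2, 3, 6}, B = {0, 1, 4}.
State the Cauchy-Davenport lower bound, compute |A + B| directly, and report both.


Cauchy-Davenport: |A + B| ≥ min(p, |A| + |B| - 1) for A, B nonempty in Z/pZ.
|A| = 5, |B| = 3, p = 7.
CD lower bound = min(7, 5 + 3 - 1) = min(7, 7) = 7.
Compute A + B mod 7 directly:
a = 0: 0+0=0, 0+1=1, 0+4=4
a = 1: 1+0=1, 1+1=2, 1+4=5
a = 2: 2+0=2, 2+1=3, 2+4=6
a = 3: 3+0=3, 3+1=4, 3+4=0
a = 6: 6+0=6, 6+1=0, 6+4=3
A + B = {0, 1, 2, 3, 4, 5, 6}, so |A + B| = 7.
Verify: 7 ≥ 7? Yes ✓.

CD lower bound = 7, actual |A + B| = 7.


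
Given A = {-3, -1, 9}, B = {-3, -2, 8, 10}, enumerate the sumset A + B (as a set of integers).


A + B = {a + b : a ∈ A, b ∈ B}.
Enumerate all |A|·|B| = 3·4 = 12 pairs (a, b) and collect distinct sums.
a = -3: -3+-3=-6, -3+-2=-5, -3+8=5, -3+10=7
a = -1: -1+-3=-4, -1+-2=-3, -1+8=7, -1+10=9
a = 9: 9+-3=6, 9+-2=7, 9+8=17, 9+10=19
Collecting distinct sums: A + B = {-6, -5, -4, -3, 5, 6, 7, 9, 17, 19}
|A + B| = 10

A + B = {-6, -5, -4, -3, 5, 6, 7, 9, 17, 19}


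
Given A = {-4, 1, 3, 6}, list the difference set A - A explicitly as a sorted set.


A - A = {a - a' : a, a' ∈ A}.
Compute a - a' for each ordered pair (a, a'):
a = -4: -4--4=0, -4-1=-5, -4-3=-7, -4-6=-10
a = 1: 1--4=5, 1-1=0, 1-3=-2, 1-6=-5
a = 3: 3--4=7, 3-1=2, 3-3=0, 3-6=-3
a = 6: 6--4=10, 6-1=5, 6-3=3, 6-6=0
Collecting distinct values (and noting 0 appears from a-a):
A - A = {-10, -7, -5, -3, -2, 0, 2, 3, 5, 7, 10}
|A - A| = 11

A - A = {-10, -7, -5, -3, -2, 0, 2, 3, 5, 7, 10}


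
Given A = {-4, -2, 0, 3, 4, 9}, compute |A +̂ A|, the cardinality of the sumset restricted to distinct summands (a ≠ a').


Restricted sumset: A +̂ A = {a + a' : a ∈ A, a' ∈ A, a ≠ a'}.
Equivalently, take A + A and drop any sum 2a that is achievable ONLY as a + a for a ∈ A (i.e. sums representable only with equal summands).
Enumerate pairs (a, a') with a < a' (symmetric, so each unordered pair gives one sum; this covers all a ≠ a'):
  -4 + -2 = -6
  -4 + 0 = -4
  -4 + 3 = -1
  -4 + 4 = 0
  -4 + 9 = 5
  -2 + 0 = -2
  -2 + 3 = 1
  -2 + 4 = 2
  -2 + 9 = 7
  0 + 3 = 3
  0 + 4 = 4
  0 + 9 = 9
  3 + 4 = 7
  3 + 9 = 12
  4 + 9 = 13
Collected distinct sums: {-6, -4, -2, -1, 0, 1, 2, 3, 4, 5, 7, 9, 12, 13}
|A +̂ A| = 14
(Reference bound: |A +̂ A| ≥ 2|A| - 3 for |A| ≥ 2, with |A| = 6 giving ≥ 9.)

|A +̂ A| = 14


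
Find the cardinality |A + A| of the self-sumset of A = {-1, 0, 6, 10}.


A + A = {a + a' : a, a' ∈ A}; |A| = 4.
General bounds: 2|A| - 1 ≤ |A + A| ≤ |A|(|A|+1)/2, i.e. 7 ≤ |A + A| ≤ 10.
Lower bound 2|A|-1 is attained iff A is an arithmetic progression.
Enumerate sums a + a' for a ≤ a' (symmetric, so this suffices):
a = -1: -1+-1=-2, -1+0=-1, -1+6=5, -1+10=9
a = 0: 0+0=0, 0+6=6, 0+10=10
a = 6: 6+6=12, 6+10=16
a = 10: 10+10=20
Distinct sums: {-2, -1, 0, 5, 6, 9, 10, 12, 16, 20}
|A + A| = 10

|A + A| = 10


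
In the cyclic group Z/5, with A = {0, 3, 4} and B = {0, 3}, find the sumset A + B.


Work in Z/5Z: reduce every sum a + b modulo 5.
Enumerate all 6 pairs:
a = 0: 0+0=0, 0+3=3
a = 3: 3+0=3, 3+3=1
a = 4: 4+0=4, 4+3=2
Distinct residues collected: {0, 1, 2, 3, 4}
|A + B| = 5 (out of 5 total residues).

A + B = {0, 1, 2, 3, 4}


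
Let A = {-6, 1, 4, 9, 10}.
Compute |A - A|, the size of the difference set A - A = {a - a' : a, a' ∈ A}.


A - A = {a - a' : a, a' ∈ A}; |A| = 5.
Bounds: 2|A|-1 ≤ |A - A| ≤ |A|² - |A| + 1, i.e. 9 ≤ |A - A| ≤ 21.
Note: 0 ∈ A - A always (from a - a). The set is symmetric: if d ∈ A - A then -d ∈ A - A.
Enumerate nonzero differences d = a - a' with a > a' (then include -d):
Positive differences: {1, 3, 5, 6, 7, 8, 9, 10, 15, 16}
Full difference set: {0} ∪ (positive diffs) ∪ (negative diffs).
|A - A| = 1 + 2·10 = 21 (matches direct enumeration: 21).

|A - A| = 21


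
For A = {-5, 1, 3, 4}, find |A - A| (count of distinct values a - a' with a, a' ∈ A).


A - A = {a - a' : a, a' ∈ A}; |A| = 4.
Bounds: 2|A|-1 ≤ |A - A| ≤ |A|² - |A| + 1, i.e. 7 ≤ |A - A| ≤ 13.
Note: 0 ∈ A - A always (from a - a). The set is symmetric: if d ∈ A - A then -d ∈ A - A.
Enumerate nonzero differences d = a - a' with a > a' (then include -d):
Positive differences: {1, 2, 3, 6, 8, 9}
Full difference set: {0} ∪ (positive diffs) ∪ (negative diffs).
|A - A| = 1 + 2·6 = 13 (matches direct enumeration: 13).

|A - A| = 13


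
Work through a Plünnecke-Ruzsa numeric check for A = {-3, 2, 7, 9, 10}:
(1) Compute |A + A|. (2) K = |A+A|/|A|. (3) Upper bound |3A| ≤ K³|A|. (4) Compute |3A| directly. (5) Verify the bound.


|A| = 5.
Step 1: Compute A + A by enumerating all 25 pairs.
A + A = {-6, -1, 4, 6, 7, 9, 11, 12, 14, 16, 17, 18, 19, 20}, so |A + A| = 14.
Step 2: Doubling constant K = |A + A|/|A| = 14/5 = 14/5 ≈ 2.8000.
Step 3: Plünnecke-Ruzsa gives |3A| ≤ K³·|A| = (2.8000)³ · 5 ≈ 109.7600.
Step 4: Compute 3A = A + A + A directly by enumerating all triples (a,b,c) ∈ A³; |3A| = 27.
Step 5: Check 27 ≤ 109.7600? Yes ✓.

K = 14/5, Plünnecke-Ruzsa bound K³|A| ≈ 109.7600, |3A| = 27, inequality holds.


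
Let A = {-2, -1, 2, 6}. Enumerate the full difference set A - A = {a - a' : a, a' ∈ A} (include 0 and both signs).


A - A = {a - a' : a, a' ∈ A}.
Compute a - a' for each ordered pair (a, a'):
a = -2: -2--2=0, -2--1=-1, -2-2=-4, -2-6=-8
a = -1: -1--2=1, -1--1=0, -1-2=-3, -1-6=-7
a = 2: 2--2=4, 2--1=3, 2-2=0, 2-6=-4
a = 6: 6--2=8, 6--1=7, 6-2=4, 6-6=0
Collecting distinct values (and noting 0 appears from a-a):
A - A = {-8, -7, -4, -3, -1, 0, 1, 3, 4, 7, 8}
|A - A| = 11

A - A = {-8, -7, -4, -3, -1, 0, 1, 3, 4, 7, 8}


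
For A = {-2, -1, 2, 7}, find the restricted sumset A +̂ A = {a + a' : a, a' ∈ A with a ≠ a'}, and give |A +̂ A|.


Restricted sumset: A +̂ A = {a + a' : a ∈ A, a' ∈ A, a ≠ a'}.
Equivalently, take A + A and drop any sum 2a that is achievable ONLY as a + a for a ∈ A (i.e. sums representable only with equal summands).
Enumerate pairs (a, a') with a < a' (symmetric, so each unordered pair gives one sum; this covers all a ≠ a'):
  -2 + -1 = -3
  -2 + 2 = 0
  -2 + 7 = 5
  -1 + 2 = 1
  -1 + 7 = 6
  2 + 7 = 9
Collected distinct sums: {-3, 0, 1, 5, 6, 9}
|A +̂ A| = 6
(Reference bound: |A +̂ A| ≥ 2|A| - 3 for |A| ≥ 2, with |A| = 4 giving ≥ 5.)

|A +̂ A| = 6


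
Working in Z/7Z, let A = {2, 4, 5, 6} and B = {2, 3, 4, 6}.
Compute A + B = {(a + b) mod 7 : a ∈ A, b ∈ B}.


Work in Z/7Z: reduce every sum a + b modulo 7.
Enumerate all 16 pairs:
a = 2: 2+2=4, 2+3=5, 2+4=6, 2+6=1
a = 4: 4+2=6, 4+3=0, 4+4=1, 4+6=3
a = 5: 5+2=0, 5+3=1, 5+4=2, 5+6=4
a = 6: 6+2=1, 6+3=2, 6+4=3, 6+6=5
Distinct residues collected: {0, 1, 2, 3, 4, 5, 6}
|A + B| = 7 (out of 7 total residues).

A + B = {0, 1, 2, 3, 4, 5, 6}


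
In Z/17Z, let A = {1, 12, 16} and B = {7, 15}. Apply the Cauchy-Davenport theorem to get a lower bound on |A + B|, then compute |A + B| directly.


Cauchy-Davenport: |A + B| ≥ min(p, |A| + |B| - 1) for A, B nonempty in Z/pZ.
|A| = 3, |B| = 2, p = 17.
CD lower bound = min(17, 3 + 2 - 1) = min(17, 4) = 4.
Compute A + B mod 17 directly:
a = 1: 1+7=8, 1+15=16
a = 12: 12+7=2, 12+15=10
a = 16: 16+7=6, 16+15=14
A + B = {2, 6, 8, 10, 14, 16}, so |A + B| = 6.
Verify: 6 ≥ 4? Yes ✓.

CD lower bound = 4, actual |A + B| = 6.


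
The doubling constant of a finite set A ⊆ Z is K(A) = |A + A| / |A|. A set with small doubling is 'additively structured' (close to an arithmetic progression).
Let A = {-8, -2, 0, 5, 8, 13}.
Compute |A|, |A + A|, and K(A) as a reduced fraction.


|A| = 6.
Compute A + A by enumerating all 36 pairs.
A + A = {-16, -10, -8, -4, -3, -2, 0, 3, 5, 6, 8, 10, 11, 13, 16, 18, 21, 26}, so |A + A| = 18.
K = |A + A| / |A| = 18/6 = 3/1 ≈ 3.0000.
Reference: AP of size 6 gives K = 11/6 ≈ 1.8333; a fully generic set of size 6 gives K ≈ 3.5000.

|A| = 6, |A + A| = 18, K = 18/6 = 3/1.


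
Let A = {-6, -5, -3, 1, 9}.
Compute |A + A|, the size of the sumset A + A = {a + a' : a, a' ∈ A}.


A + A = {a + a' : a, a' ∈ A}; |A| = 5.
General bounds: 2|A| - 1 ≤ |A + A| ≤ |A|(|A|+1)/2, i.e. 9 ≤ |A + A| ≤ 15.
Lower bound 2|A|-1 is attained iff A is an arithmetic progression.
Enumerate sums a + a' for a ≤ a' (symmetric, so this suffices):
a = -6: -6+-6=-12, -6+-5=-11, -6+-3=-9, -6+1=-5, -6+9=3
a = -5: -5+-5=-10, -5+-3=-8, -5+1=-4, -5+9=4
a = -3: -3+-3=-6, -3+1=-2, -3+9=6
a = 1: 1+1=2, 1+9=10
a = 9: 9+9=18
Distinct sums: {-12, -11, -10, -9, -8, -6, -5, -4, -2, 2, 3, 4, 6, 10, 18}
|A + A| = 15

|A + A| = 15


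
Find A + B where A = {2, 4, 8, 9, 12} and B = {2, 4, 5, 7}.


A + B = {a + b : a ∈ A, b ∈ B}.
Enumerate all |A|·|B| = 5·4 = 20 pairs (a, b) and collect distinct sums.
a = 2: 2+2=4, 2+4=6, 2+5=7, 2+7=9
a = 4: 4+2=6, 4+4=8, 4+5=9, 4+7=11
a = 8: 8+2=10, 8+4=12, 8+5=13, 8+7=15
a = 9: 9+2=11, 9+4=13, 9+5=14, 9+7=16
a = 12: 12+2=14, 12+4=16, 12+5=17, 12+7=19
Collecting distinct sums: A + B = {4, 6, 7, 8, 9, 10, 11, 12, 13, 14, 15, 16, 17, 19}
|A + B| = 14

A + B = {4, 6, 7, 8, 9, 10, 11, 12, 13, 14, 15, 16, 17, 19}


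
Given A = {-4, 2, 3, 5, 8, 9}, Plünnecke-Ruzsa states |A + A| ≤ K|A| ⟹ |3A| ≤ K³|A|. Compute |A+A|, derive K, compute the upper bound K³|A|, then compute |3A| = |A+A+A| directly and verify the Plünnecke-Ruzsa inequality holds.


|A| = 6.
Step 1: Compute A + A by enumerating all 36 pairs.
A + A = {-8, -2, -1, 1, 4, 5, 6, 7, 8, 10, 11, 12, 13, 14, 16, 17, 18}, so |A + A| = 17.
Step 2: Doubling constant K = |A + A|/|A| = 17/6 = 17/6 ≈ 2.8333.
Step 3: Plünnecke-Ruzsa gives |3A| ≤ K³·|A| = (2.8333)³ · 6 ≈ 136.4722.
Step 4: Compute 3A = A + A + A directly by enumerating all triples (a,b,c) ∈ A³; |3A| = 31.
Step 5: Check 31 ≤ 136.4722? Yes ✓.

K = 17/6, Plünnecke-Ruzsa bound K³|A| ≈ 136.4722, |3A| = 31, inequality holds.


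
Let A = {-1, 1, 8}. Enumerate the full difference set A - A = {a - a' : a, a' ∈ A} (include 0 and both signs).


A - A = {a - a' : a, a' ∈ A}.
Compute a - a' for each ordered pair (a, a'):
a = -1: -1--1=0, -1-1=-2, -1-8=-9
a = 1: 1--1=2, 1-1=0, 1-8=-7
a = 8: 8--1=9, 8-1=7, 8-8=0
Collecting distinct values (and noting 0 appears from a-a):
A - A = {-9, -7, -2, 0, 2, 7, 9}
|A - A| = 7

A - A = {-9, -7, -2, 0, 2, 7, 9}


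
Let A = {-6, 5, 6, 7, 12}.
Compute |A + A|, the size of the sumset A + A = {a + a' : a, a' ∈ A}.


A + A = {a + a' : a, a' ∈ A}; |A| = 5.
General bounds: 2|A| - 1 ≤ |A + A| ≤ |A|(|A|+1)/2, i.e. 9 ≤ |A + A| ≤ 15.
Lower bound 2|A|-1 is attained iff A is an arithmetic progression.
Enumerate sums a + a' for a ≤ a' (symmetric, so this suffices):
a = -6: -6+-6=-12, -6+5=-1, -6+6=0, -6+7=1, -6+12=6
a = 5: 5+5=10, 5+6=11, 5+7=12, 5+12=17
a = 6: 6+6=12, 6+7=13, 6+12=18
a = 7: 7+7=14, 7+12=19
a = 12: 12+12=24
Distinct sums: {-12, -1, 0, 1, 6, 10, 11, 12, 13, 14, 17, 18, 19, 24}
|A + A| = 14

|A + A| = 14


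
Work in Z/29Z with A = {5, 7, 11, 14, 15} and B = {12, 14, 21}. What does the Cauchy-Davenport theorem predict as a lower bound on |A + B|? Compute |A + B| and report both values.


Cauchy-Davenport: |A + B| ≥ min(p, |A| + |B| - 1) for A, B nonempty in Z/pZ.
|A| = 5, |B| = 3, p = 29.
CD lower bound = min(29, 5 + 3 - 1) = min(29, 7) = 7.
Compute A + B mod 29 directly:
a = 5: 5+12=17, 5+14=19, 5+21=26
a = 7: 7+12=19, 7+14=21, 7+21=28
a = 11: 11+12=23, 11+14=25, 11+21=3
a = 14: 14+12=26, 14+14=28, 14+21=6
a = 15: 15+12=27, 15+14=0, 15+21=7
A + B = {0, 3, 6, 7, 17, 19, 21, 23, 25, 26, 27, 28}, so |A + B| = 12.
Verify: 12 ≥ 7? Yes ✓.

CD lower bound = 7, actual |A + B| = 12.


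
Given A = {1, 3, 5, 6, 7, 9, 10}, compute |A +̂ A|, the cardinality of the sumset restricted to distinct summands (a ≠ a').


Restricted sumset: A +̂ A = {a + a' : a ∈ A, a' ∈ A, a ≠ a'}.
Equivalently, take A + A and drop any sum 2a that is achievable ONLY as a + a for a ∈ A (i.e. sums representable only with equal summands).
Enumerate pairs (a, a') with a < a' (symmetric, so each unordered pair gives one sum; this covers all a ≠ a'):
  1 + 3 = 4
  1 + 5 = 6
  1 + 6 = 7
  1 + 7 = 8
  1 + 9 = 10
  1 + 10 = 11
  3 + 5 = 8
  3 + 6 = 9
  3 + 7 = 10
  3 + 9 = 12
  3 + 10 = 13
  5 + 6 = 11
  5 + 7 = 12
  5 + 9 = 14
  5 + 10 = 15
  6 + 7 = 13
  6 + 9 = 15
  6 + 10 = 16
  7 + 9 = 16
  7 + 10 = 17
  9 + 10 = 19
Collected distinct sums: {4, 6, 7, 8, 9, 10, 11, 12, 13, 14, 15, 16, 17, 19}
|A +̂ A| = 14
(Reference bound: |A +̂ A| ≥ 2|A| - 3 for |A| ≥ 2, with |A| = 7 giving ≥ 11.)

|A +̂ A| = 14


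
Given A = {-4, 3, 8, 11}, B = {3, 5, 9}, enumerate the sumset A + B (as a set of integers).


A + B = {a + b : a ∈ A, b ∈ B}.
Enumerate all |A|·|B| = 4·3 = 12 pairs (a, b) and collect distinct sums.
a = -4: -4+3=-1, -4+5=1, -4+9=5
a = 3: 3+3=6, 3+5=8, 3+9=12
a = 8: 8+3=11, 8+5=13, 8+9=17
a = 11: 11+3=14, 11+5=16, 11+9=20
Collecting distinct sums: A + B = {-1, 1, 5, 6, 8, 11, 12, 13, 14, 16, 17, 20}
|A + B| = 12

A + B = {-1, 1, 5, 6, 8, 11, 12, 13, 14, 16, 17, 20}


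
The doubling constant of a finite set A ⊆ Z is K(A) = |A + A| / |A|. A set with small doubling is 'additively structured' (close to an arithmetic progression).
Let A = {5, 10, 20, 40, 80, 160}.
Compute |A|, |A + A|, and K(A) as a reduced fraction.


|A| = 6.
Compute A + A by enumerating all 36 pairs.
A + A = {10, 15, 20, 25, 30, 40, 45, 50, 60, 80, 85, 90, 100, 120, 160, 165, 170, 180, 200, 240, 320}, so |A + A| = 21.
K = |A + A| / |A| = 21/6 = 7/2 ≈ 3.5000.
Reference: AP of size 6 gives K = 11/6 ≈ 1.8333; a fully generic set of size 6 gives K ≈ 3.5000.

|A| = 6, |A + A| = 21, K = 21/6 = 7/2.


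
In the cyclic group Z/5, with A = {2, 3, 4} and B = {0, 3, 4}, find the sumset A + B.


Work in Z/5Z: reduce every sum a + b modulo 5.
Enumerate all 9 pairs:
a = 2: 2+0=2, 2+3=0, 2+4=1
a = 3: 3+0=3, 3+3=1, 3+4=2
a = 4: 4+0=4, 4+3=2, 4+4=3
Distinct residues collected: {0, 1, 2, 3, 4}
|A + B| = 5 (out of 5 total residues).

A + B = {0, 1, 2, 3, 4}


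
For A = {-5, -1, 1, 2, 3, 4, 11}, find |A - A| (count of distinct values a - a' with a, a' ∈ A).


A - A = {a - a' : a, a' ∈ A}; |A| = 7.
Bounds: 2|A|-1 ≤ |A - A| ≤ |A|² - |A| + 1, i.e. 13 ≤ |A - A| ≤ 43.
Note: 0 ∈ A - A always (from a - a). The set is symmetric: if d ∈ A - A then -d ∈ A - A.
Enumerate nonzero differences d = a - a' with a > a' (then include -d):
Positive differences: {1, 2, 3, 4, 5, 6, 7, 8, 9, 10, 12, 16}
Full difference set: {0} ∪ (positive diffs) ∪ (negative diffs).
|A - A| = 1 + 2·12 = 25 (matches direct enumeration: 25).

|A - A| = 25


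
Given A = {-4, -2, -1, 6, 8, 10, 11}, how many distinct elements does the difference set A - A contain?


A - A = {a - a' : a, a' ∈ A}; |A| = 7.
Bounds: 2|A|-1 ≤ |A - A| ≤ |A|² - |A| + 1, i.e. 13 ≤ |A - A| ≤ 43.
Note: 0 ∈ A - A always (from a - a). The set is symmetric: if d ∈ A - A then -d ∈ A - A.
Enumerate nonzero differences d = a - a' with a > a' (then include -d):
Positive differences: {1, 2, 3, 4, 5, 7, 8, 9, 10, 11, 12, 13, 14, 15}
Full difference set: {0} ∪ (positive diffs) ∪ (negative diffs).
|A - A| = 1 + 2·14 = 29 (matches direct enumeration: 29).

|A - A| = 29


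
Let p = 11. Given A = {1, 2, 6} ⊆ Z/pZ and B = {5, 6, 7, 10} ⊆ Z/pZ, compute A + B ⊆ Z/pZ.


Work in Z/11Z: reduce every sum a + b modulo 11.
Enumerate all 12 pairs:
a = 1: 1+5=6, 1+6=7, 1+7=8, 1+10=0
a = 2: 2+5=7, 2+6=8, 2+7=9, 2+10=1
a = 6: 6+5=0, 6+6=1, 6+7=2, 6+10=5
Distinct residues collected: {0, 1, 2, 5, 6, 7, 8, 9}
|A + B| = 8 (out of 11 total residues).

A + B = {0, 1, 2, 5, 6, 7, 8, 9}


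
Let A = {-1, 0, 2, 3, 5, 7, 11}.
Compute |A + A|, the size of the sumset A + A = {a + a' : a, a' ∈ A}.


A + A = {a + a' : a, a' ∈ A}; |A| = 7.
General bounds: 2|A| - 1 ≤ |A + A| ≤ |A|(|A|+1)/2, i.e. 13 ≤ |A + A| ≤ 28.
Lower bound 2|A|-1 is attained iff A is an arithmetic progression.
Enumerate sums a + a' for a ≤ a' (symmetric, so this suffices):
a = -1: -1+-1=-2, -1+0=-1, -1+2=1, -1+3=2, -1+5=4, -1+7=6, -1+11=10
a = 0: 0+0=0, 0+2=2, 0+3=3, 0+5=5, 0+7=7, 0+11=11
a = 2: 2+2=4, 2+3=5, 2+5=7, 2+7=9, 2+11=13
a = 3: 3+3=6, 3+5=8, 3+7=10, 3+11=14
a = 5: 5+5=10, 5+7=12, 5+11=16
a = 7: 7+7=14, 7+11=18
a = 11: 11+11=22
Distinct sums: {-2, -1, 0, 1, 2, 3, 4, 5, 6, 7, 8, 9, 10, 11, 12, 13, 14, 16, 18, 22}
|A + A| = 20

|A + A| = 20


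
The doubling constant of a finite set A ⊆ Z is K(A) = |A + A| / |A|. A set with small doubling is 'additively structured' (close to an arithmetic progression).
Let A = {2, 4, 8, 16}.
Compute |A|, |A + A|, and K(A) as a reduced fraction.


|A| = 4.
Compute A + A by enumerating all 16 pairs.
A + A = {4, 6, 8, 10, 12, 16, 18, 20, 24, 32}, so |A + A| = 10.
K = |A + A| / |A| = 10/4 = 5/2 ≈ 2.5000.
Reference: AP of size 4 gives K = 7/4 ≈ 1.7500; a fully generic set of size 4 gives K ≈ 2.5000.

|A| = 4, |A + A| = 10, K = 10/4 = 5/2.


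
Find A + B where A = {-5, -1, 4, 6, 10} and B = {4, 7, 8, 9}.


A + B = {a + b : a ∈ A, b ∈ B}.
Enumerate all |A|·|B| = 5·4 = 20 pairs (a, b) and collect distinct sums.
a = -5: -5+4=-1, -5+7=2, -5+8=3, -5+9=4
a = -1: -1+4=3, -1+7=6, -1+8=7, -1+9=8
a = 4: 4+4=8, 4+7=11, 4+8=12, 4+9=13
a = 6: 6+4=10, 6+7=13, 6+8=14, 6+9=15
a = 10: 10+4=14, 10+7=17, 10+8=18, 10+9=19
Collecting distinct sums: A + B = {-1, 2, 3, 4, 6, 7, 8, 10, 11, 12, 13, 14, 15, 17, 18, 19}
|A + B| = 16

A + B = {-1, 2, 3, 4, 6, 7, 8, 10, 11, 12, 13, 14, 15, 17, 18, 19}


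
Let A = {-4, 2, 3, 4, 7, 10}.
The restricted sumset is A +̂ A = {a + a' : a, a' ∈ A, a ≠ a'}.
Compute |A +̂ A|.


Restricted sumset: A +̂ A = {a + a' : a ∈ A, a' ∈ A, a ≠ a'}.
Equivalently, take A + A and drop any sum 2a that is achievable ONLY as a + a for a ∈ A (i.e. sums representable only with equal summands).
Enumerate pairs (a, a') with a < a' (symmetric, so each unordered pair gives one sum; this covers all a ≠ a'):
  -4 + 2 = -2
  -4 + 3 = -1
  -4 + 4 = 0
  -4 + 7 = 3
  -4 + 10 = 6
  2 + 3 = 5
  2 + 4 = 6
  2 + 7 = 9
  2 + 10 = 12
  3 + 4 = 7
  3 + 7 = 10
  3 + 10 = 13
  4 + 7 = 11
  4 + 10 = 14
  7 + 10 = 17
Collected distinct sums: {-2, -1, 0, 3, 5, 6, 7, 9, 10, 11, 12, 13, 14, 17}
|A +̂ A| = 14
(Reference bound: |A +̂ A| ≥ 2|A| - 3 for |A| ≥ 2, with |A| = 6 giving ≥ 9.)

|A +̂ A| = 14


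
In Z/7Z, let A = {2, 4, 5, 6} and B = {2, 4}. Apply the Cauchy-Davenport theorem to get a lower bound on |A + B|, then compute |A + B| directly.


Cauchy-Davenport: |A + B| ≥ min(p, |A| + |B| - 1) for A, B nonempty in Z/pZ.
|A| = 4, |B| = 2, p = 7.
CD lower bound = min(7, 4 + 2 - 1) = min(7, 5) = 5.
Compute A + B mod 7 directly:
a = 2: 2+2=4, 2+4=6
a = 4: 4+2=6, 4+4=1
a = 5: 5+2=0, 5+4=2
a = 6: 6+2=1, 6+4=3
A + B = {0, 1, 2, 3, 4, 6}, so |A + B| = 6.
Verify: 6 ≥ 5? Yes ✓.

CD lower bound = 5, actual |A + B| = 6.


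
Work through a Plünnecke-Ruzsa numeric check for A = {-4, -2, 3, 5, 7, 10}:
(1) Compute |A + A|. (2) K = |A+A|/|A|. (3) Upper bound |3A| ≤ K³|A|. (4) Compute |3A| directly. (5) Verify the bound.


|A| = 6.
Step 1: Compute A + A by enumerating all 36 pairs.
A + A = {-8, -6, -4, -1, 1, 3, 5, 6, 8, 10, 12, 13, 14, 15, 17, 20}, so |A + A| = 16.
Step 2: Doubling constant K = |A + A|/|A| = 16/6 = 16/6 ≈ 2.6667.
Step 3: Plünnecke-Ruzsa gives |3A| ≤ K³·|A| = (2.6667)³ · 6 ≈ 113.7778.
Step 4: Compute 3A = A + A + A directly by enumerating all triples (a,b,c) ∈ A³; |3A| = 31.
Step 5: Check 31 ≤ 113.7778? Yes ✓.

K = 16/6, Plünnecke-Ruzsa bound K³|A| ≈ 113.7778, |3A| = 31, inequality holds.


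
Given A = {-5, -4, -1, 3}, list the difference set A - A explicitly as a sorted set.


A - A = {a - a' : a, a' ∈ A}.
Compute a - a' for each ordered pair (a, a'):
a = -5: -5--5=0, -5--4=-1, -5--1=-4, -5-3=-8
a = -4: -4--5=1, -4--4=0, -4--1=-3, -4-3=-7
a = -1: -1--5=4, -1--4=3, -1--1=0, -1-3=-4
a = 3: 3--5=8, 3--4=7, 3--1=4, 3-3=0
Collecting distinct values (and noting 0 appears from a-a):
A - A = {-8, -7, -4, -3, -1, 0, 1, 3, 4, 7, 8}
|A - A| = 11

A - A = {-8, -7, -4, -3, -1, 0, 1, 3, 4, 7, 8}


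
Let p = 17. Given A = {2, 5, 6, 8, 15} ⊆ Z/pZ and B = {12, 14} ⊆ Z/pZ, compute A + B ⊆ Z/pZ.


Work in Z/17Z: reduce every sum a + b modulo 17.
Enumerate all 10 pairs:
a = 2: 2+12=14, 2+14=16
a = 5: 5+12=0, 5+14=2
a = 6: 6+12=1, 6+14=3
a = 8: 8+12=3, 8+14=5
a = 15: 15+12=10, 15+14=12
Distinct residues collected: {0, 1, 2, 3, 5, 10, 12, 14, 16}
|A + B| = 9 (out of 17 total residues).

A + B = {0, 1, 2, 3, 5, 10, 12, 14, 16}


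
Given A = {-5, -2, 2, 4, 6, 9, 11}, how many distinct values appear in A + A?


A + A = {a + a' : a, a' ∈ A}; |A| = 7.
General bounds: 2|A| - 1 ≤ |A + A| ≤ |A|(|A|+1)/2, i.e. 13 ≤ |A + A| ≤ 28.
Lower bound 2|A|-1 is attained iff A is an arithmetic progression.
Enumerate sums a + a' for a ≤ a' (symmetric, so this suffices):
a = -5: -5+-5=-10, -5+-2=-7, -5+2=-3, -5+4=-1, -5+6=1, -5+9=4, -5+11=6
a = -2: -2+-2=-4, -2+2=0, -2+4=2, -2+6=4, -2+9=7, -2+11=9
a = 2: 2+2=4, 2+4=6, 2+6=8, 2+9=11, 2+11=13
a = 4: 4+4=8, 4+6=10, 4+9=13, 4+11=15
a = 6: 6+6=12, 6+9=15, 6+11=17
a = 9: 9+9=18, 9+11=20
a = 11: 11+11=22
Distinct sums: {-10, -7, -4, -3, -1, 0, 1, 2, 4, 6, 7, 8, 9, 10, 11, 12, 13, 15, 17, 18, 20, 22}
|A + A| = 22

|A + A| = 22


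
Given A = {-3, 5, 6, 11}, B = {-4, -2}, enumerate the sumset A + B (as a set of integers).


A + B = {a + b : a ∈ A, b ∈ B}.
Enumerate all |A|·|B| = 4·2 = 8 pairs (a, b) and collect distinct sums.
a = -3: -3+-4=-7, -3+-2=-5
a = 5: 5+-4=1, 5+-2=3
a = 6: 6+-4=2, 6+-2=4
a = 11: 11+-4=7, 11+-2=9
Collecting distinct sums: A + B = {-7, -5, 1, 2, 3, 4, 7, 9}
|A + B| = 8

A + B = {-7, -5, 1, 2, 3, 4, 7, 9}


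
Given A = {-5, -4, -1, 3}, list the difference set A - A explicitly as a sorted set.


A - A = {a - a' : a, a' ∈ A}.
Compute a - a' for each ordered pair (a, a'):
a = -5: -5--5=0, -5--4=-1, -5--1=-4, -5-3=-8
a = -4: -4--5=1, -4--4=0, -4--1=-3, -4-3=-7
a = -1: -1--5=4, -1--4=3, -1--1=0, -1-3=-4
a = 3: 3--5=8, 3--4=7, 3--1=4, 3-3=0
Collecting distinct values (and noting 0 appears from a-a):
A - A = {-8, -7, -4, -3, -1, 0, 1, 3, 4, 7, 8}
|A - A| = 11

A - A = {-8, -7, -4, -3, -1, 0, 1, 3, 4, 7, 8}


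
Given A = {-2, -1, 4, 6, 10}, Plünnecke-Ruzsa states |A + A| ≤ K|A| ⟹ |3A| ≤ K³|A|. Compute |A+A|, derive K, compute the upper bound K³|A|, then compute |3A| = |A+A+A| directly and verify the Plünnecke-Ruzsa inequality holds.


|A| = 5.
Step 1: Compute A + A by enumerating all 25 pairs.
A + A = {-4, -3, -2, 2, 3, 4, 5, 8, 9, 10, 12, 14, 16, 20}, so |A + A| = 14.
Step 2: Doubling constant K = |A + A|/|A| = 14/5 = 14/5 ≈ 2.8000.
Step 3: Plünnecke-Ruzsa gives |3A| ≤ K³·|A| = (2.8000)³ · 5 ≈ 109.7600.
Step 4: Compute 3A = A + A + A directly by enumerating all triples (a,b,c) ∈ A³; |3A| = 27.
Step 5: Check 27 ≤ 109.7600? Yes ✓.

K = 14/5, Plünnecke-Ruzsa bound K³|A| ≈ 109.7600, |3A| = 27, inequality holds.


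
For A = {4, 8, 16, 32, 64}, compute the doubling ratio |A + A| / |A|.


|A| = 5.
Compute A + A by enumerating all 25 pairs.
A + A = {8, 12, 16, 20, 24, 32, 36, 40, 48, 64, 68, 72, 80, 96, 128}, so |A + A| = 15.
K = |A + A| / |A| = 15/5 = 3/1 ≈ 3.0000.
Reference: AP of size 5 gives K = 9/5 ≈ 1.8000; a fully generic set of size 5 gives K ≈ 3.0000.

|A| = 5, |A + A| = 15, K = 15/5 = 3/1.


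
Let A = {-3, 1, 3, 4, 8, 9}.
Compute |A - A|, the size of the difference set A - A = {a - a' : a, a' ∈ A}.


A - A = {a - a' : a, a' ∈ A}; |A| = 6.
Bounds: 2|A|-1 ≤ |A - A| ≤ |A|² - |A| + 1, i.e. 11 ≤ |A - A| ≤ 31.
Note: 0 ∈ A - A always (from a - a). The set is symmetric: if d ∈ A - A then -d ∈ A - A.
Enumerate nonzero differences d = a - a' with a > a' (then include -d):
Positive differences: {1, 2, 3, 4, 5, 6, 7, 8, 11, 12}
Full difference set: {0} ∪ (positive diffs) ∪ (negative diffs).
|A - A| = 1 + 2·10 = 21 (matches direct enumeration: 21).

|A - A| = 21
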